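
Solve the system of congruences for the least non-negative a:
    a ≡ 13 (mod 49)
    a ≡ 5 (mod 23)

From a ≡ 13 (mod 49) write a = 13 + 49t. Substituting into a ≡ 5 (mod 23) gives 49t ≡ 15 (mod 23), and since 3⁻¹ ≡ 8 (mod 23), t ≡ 5. Hence a ≡ 13 + 49·5 = 258 (mod 1127).

258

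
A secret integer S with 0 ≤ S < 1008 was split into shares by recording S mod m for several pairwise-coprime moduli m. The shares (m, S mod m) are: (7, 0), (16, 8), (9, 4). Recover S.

The moduli are pairwise coprime; N = 7·16·9 = 1008.
N/7 = 144; 144 ≡ 4 (mod 7); 4·2 ≡ 1, so inverse 2.
N/16 = 63; 63 ≡ 15 (mod 16); 15·15 ≡ 1, so inverse 15.
N/9 = 112; 112 ≡ 4 (mod 9); 4·7 ≡ 1, so inverse 7.
S ≡ 0·144·2 + 8·63·15 + 4·112·7 = 10696.
10696 mod 1008 = 616.

616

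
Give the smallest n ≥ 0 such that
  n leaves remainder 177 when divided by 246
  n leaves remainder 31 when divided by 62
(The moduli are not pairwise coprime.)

gcd(246, 62) = 2 and 2 | (31 − 177), so the pair is consistent; merging gives n ≡ 2883 (mod 7626), where 7626 = lcm(246, 62).
The solution is unique modulo lcm(246, 62) = 7626.

2883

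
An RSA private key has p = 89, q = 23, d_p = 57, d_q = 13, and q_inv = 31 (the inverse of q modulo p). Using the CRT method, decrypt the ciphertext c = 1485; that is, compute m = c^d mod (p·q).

m₁ = c^(d_p) mod p: c ≡ 61 (mod 89), and 61^57 mod 89 = 83.
m₂ = c^(d_q) mod q: c ≡ 13 (mod 23), and 13^13 mod 23 = 8.
h = q_inv·(m₁ − m₂) mod p = 31·(83 − 8) mod 89 = 11.
m = m₂ + h·q = 8 + 11·23 = 261.

261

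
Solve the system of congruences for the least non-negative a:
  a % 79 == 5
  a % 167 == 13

From a ≡ 5 (mod 79) write a = 5 + 79t. Substituting into a ≡ 13 (mod 167) gives 79t ≡ 8 (mod 167), and since 79⁻¹ ≡ 74 (mod 167), t ≡ 91. Hence a ≡ 5 + 79·91 = 7194 (mod 13193).

7194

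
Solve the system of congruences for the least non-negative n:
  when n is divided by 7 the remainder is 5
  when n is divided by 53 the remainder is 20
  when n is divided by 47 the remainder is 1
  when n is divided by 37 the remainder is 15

380560

The moduli are pairwise coprime; M = 7·53·47·37 = 645169.
M/7 = 92167; 92167 ≡ 5 (mod 7); 5·3 ≡ 1, so inverse 3.
M/53 = 12173; 12173 ≡ 36 (mod 53); 36·28 ≡ 1, so inverse 28.
M/47 = 13727; 13727 ≡ 3 (mod 47); 3·16 ≡ 1, so inverse 16.
M/37 = 17437; 17437 ≡ 10 (mod 37); 10·26 ≡ 1, so inverse 26.
n ≡ 5·92167·3 + 20·12173·28 + 1·13727·16 + 15·17437·26 = 15219447.
15219447 mod 645169 = 380560.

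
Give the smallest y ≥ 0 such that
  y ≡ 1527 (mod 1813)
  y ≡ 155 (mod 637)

3340

gcd(1813, 637) = 49 and 49 | (155 − 1527), so the pair is consistent; merging gives y ≡ 3340 (mod 23569), where 23569 = lcm(1813, 637).
The solution is unique modulo lcm(1813, 637) = 23569.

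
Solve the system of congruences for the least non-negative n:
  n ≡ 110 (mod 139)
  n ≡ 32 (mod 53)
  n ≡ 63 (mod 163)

The moduli are pairwise coprime; M = 139·53·163 = 1200821.
M/139 = 8639; 8639 ≡ 21 (mod 139); 21·53 ≡ 1, so inverse 53.
M/53 = 22657; 22657 ≡ 26 (mod 53); 26·51 ≡ 1, so inverse 51.
M/163 = 7367; 7367 ≡ 32 (mod 163); 32·107 ≡ 1, so inverse 107.
n ≡ 110·8639·53 + 32·22657·51 + 63·7367·107 = 137002541.
137002541 mod 1200821 = 108947.

108947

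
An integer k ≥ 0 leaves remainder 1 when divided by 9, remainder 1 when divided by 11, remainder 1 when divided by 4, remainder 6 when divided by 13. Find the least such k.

1189

From k ≡ 1 (mod 9) write k = 1 + 9t. Substituting into k ≡ 1 (mod 11) gives 9t ≡ 0 (mod 11), and since 9⁻¹ ≡ 5 (mod 11), t ≡ 0. Hence k ≡ 1 + 9·0 = 1 (mod 99).
From k ≡ 1 (mod 99) write k = 1 + 99t. Substituting into k ≡ 1 (mod 4) gives 99t ≡ 0 (mod 4), and since 3⁻¹ ≡ 3 (mod 4), t ≡ 0. Hence k ≡ 1 + 99·0 = 1 (mod 396).
From k ≡ 1 (mod 396) write k = 1 + 396t. Substituting into k ≡ 6 (mod 13) gives 396t ≡ 5 (mod 13), and since 6⁻¹ ≡ 11 (mod 13), t ≡ 3. Hence k ≡ 1 + 396·3 = 1189 (mod 5148).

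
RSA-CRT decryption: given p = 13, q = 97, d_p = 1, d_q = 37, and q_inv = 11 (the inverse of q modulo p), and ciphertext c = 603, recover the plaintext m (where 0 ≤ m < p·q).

m₁ = c^(d_p) mod p: c ≡ 5 (mod 13), and 5^1 mod 13 = 5.
m₂ = c^(d_q) mod q: c ≡ 21 (mod 97), and 21^37 mod 97 = 17.
h = q_inv·(m₁ − m₂) mod p = 11·(5 − 17) mod 13 = 11.
m = m₂ + h·q = 17 + 11·97 = 1084.

1084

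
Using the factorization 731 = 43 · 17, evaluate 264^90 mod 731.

Mod 43: 264 ≡ 6; by Fermat, exponent reduces to 90 mod 42 = 6; 6^6 ≡ 1 (mod 43).
Mod 17: 264 ≡ 9; by Fermat, exponent reduces to 90 mod 16 = 10; 9^10 ≡ 13 (mod 17).
Combine by CRT: x ≡ 1 (mod 43), x ≡ 13 (mod 17) ⇒ x ≡ 302 (mod 731).

302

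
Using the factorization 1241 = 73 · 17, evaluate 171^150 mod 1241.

Mod 73: 171 ≡ 25; by Fermat, exponent reduces to 150 mod 72 = 6; 25^6 ≡ 9 (mod 73).
Mod 17: 171 ≡ 1; by Fermat, exponent reduces to 150 mod 16 = 6; 1^6 ≡ 1 (mod 17).
Combine by CRT: x ≡ 9 (mod 73), x ≡ 1 (mod 17) ⇒ x ≡ 885 (mod 1241).

885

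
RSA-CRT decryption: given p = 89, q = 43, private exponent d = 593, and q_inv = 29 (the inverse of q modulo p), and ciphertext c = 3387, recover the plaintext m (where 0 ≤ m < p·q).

d_p = d mod (p−1) = 593 mod 88 = 65; d_q = d mod (q−1) = 5.
m₁ = c^(d_p) mod p: c ≡ 5 (mod 89), and 5^65 mod 89 = 71.
m₂ = c^(d_q) mod q: c ≡ 33 (mod 43), and 33^5 mod 43 = 18.
h = q_inv·(m₁ − m₂) mod p = 29·(71 − 18) mod 89 = 24.
m = m₂ + h·q = 18 + 24·43 = 1050.

1050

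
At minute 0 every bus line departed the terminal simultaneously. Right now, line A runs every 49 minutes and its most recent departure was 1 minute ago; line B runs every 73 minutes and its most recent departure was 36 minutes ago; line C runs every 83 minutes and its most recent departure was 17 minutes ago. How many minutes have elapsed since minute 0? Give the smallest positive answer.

From t ≡ 1 (mod 49) write t = 1 + 49s. Substituting into t ≡ 36 (mod 73) gives 49s ≡ 35 (mod 73), and since 49⁻¹ ≡ 3 (mod 73), s ≡ 32. Hence t ≡ 1 + 49·32 = 1569 (mod 3577).
From t ≡ 1569 (mod 3577) write t = 1569 + 3577s. Substituting into t ≡ 17 (mod 83) gives 3577s ≡ 25 (mod 83), and since 8⁻¹ ≡ 52 (mod 83), s ≡ 55. Hence t ≡ 1569 + 3577·55 = 198304 (mod 296891).

198304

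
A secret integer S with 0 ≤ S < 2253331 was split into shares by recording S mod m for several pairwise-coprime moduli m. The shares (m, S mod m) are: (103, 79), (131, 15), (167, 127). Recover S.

245116

The moduli are pairwise coprime; N = 103·131·167 = 2253331.
N/103 = 21877; 21877 ≡ 41 (mod 103); 41·98 ≡ 1, so inverse 98.
N/131 = 17201; 17201 ≡ 40 (mod 131); 40·95 ≡ 1, so inverse 95.
N/167 = 13493; 13493 ≡ 133 (mod 167); 133·54 ≡ 1, so inverse 54.
S ≡ 79·21877·98 + 15·17201·95 + 127·13493·54 = 286418153.
286418153 mod 2253331 = 245116.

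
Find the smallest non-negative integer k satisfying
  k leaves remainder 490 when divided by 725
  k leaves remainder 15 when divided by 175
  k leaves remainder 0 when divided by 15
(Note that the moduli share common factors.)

12090

gcd(725, 175) = 25 and 25 | (15 − 490), so the pair is consistent; merging gives k ≡ 1940 (mod 5075), where 5075 = lcm(725, 175).
gcd(5075, 15) = 5 and 5 | (0 − 1940), so the pair is consistent; merging gives k ≡ 12090 (mod 15225), where 15225 = lcm(5075, 15).
The solution is unique modulo lcm(725, 175, 15) = 15225.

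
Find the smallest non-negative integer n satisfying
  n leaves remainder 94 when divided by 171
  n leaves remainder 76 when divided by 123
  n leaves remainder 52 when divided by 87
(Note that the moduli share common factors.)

Combine the congruences pairwise.
gcd(171, 123) = 3 and 3 | (76 − 94), so the pair is consistent; merging gives n ≡ 2659 (mod 7011), where 7011 = lcm(171, 123).
gcd(7011, 87) = 3 and 3 | (52 − 2659), so the pair is consistent; merging gives n ≡ 86791 (mod 203319), where 203319 = lcm(7011, 87).
The solution is unique modulo lcm(171, 123, 87) = 203319.

86791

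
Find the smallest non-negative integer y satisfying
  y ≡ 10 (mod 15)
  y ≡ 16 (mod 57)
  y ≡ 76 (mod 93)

6400

gcd(15, 57) = 3 and 3 | (16 − 10), so the pair is consistent; merging gives y ≡ 130 (mod 285), where 285 = lcm(15, 57).
gcd(285, 93) = 3 and 3 | (76 − 130), so the pair is consistent; merging gives y ≡ 6400 (mod 8835), where 8835 = lcm(285, 93).
The solution is unique modulo lcm(15, 57, 93) = 8835.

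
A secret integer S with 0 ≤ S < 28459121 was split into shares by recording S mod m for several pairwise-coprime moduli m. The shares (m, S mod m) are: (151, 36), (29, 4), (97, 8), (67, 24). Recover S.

19296024

From S ≡ 36 (mod 151) write S = 36 + 151t. Substituting into S ≡ 4 (mod 29) gives 151t ≡ 26 (mod 29), and since 6⁻¹ ≡ 5 (mod 29), t ≡ 14. Hence S ≡ 36 + 151·14 = 2150 (mod 4379).
From S ≡ 2150 (mod 4379) write S = 2150 + 4379t. Substituting into S ≡ 8 (mod 97) gives 4379t ≡ 89 (mod 97), and since 14⁻¹ ≡ 7 (mod 97), t ≡ 41. Hence S ≡ 2150 + 4379·41 = 181689 (mod 424763).
From S ≡ 181689 (mod 424763) write S = 181689 + 424763t. Substituting into S ≡ 24 (mod 67) gives 424763t ≡ 39 (mod 67), and since 50⁻¹ ≡ 63 (mod 67), t ≡ 45. Hence S ≡ 181689 + 424763·45 = 19296024 (mod 28459121).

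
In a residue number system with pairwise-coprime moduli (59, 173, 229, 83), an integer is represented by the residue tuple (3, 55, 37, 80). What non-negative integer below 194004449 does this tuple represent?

From x ≡ 3 (mod 59) write x = 3 + 59t. Substituting into x ≡ 55 (mod 173) gives 59t ≡ 52 (mod 173), and since 59⁻¹ ≡ 44 (mod 173), t ≡ 39. Hence x ≡ 3 + 59·39 = 2304 (mod 10207).
From x ≡ 2304 (mod 10207) write x = 2304 + 10207t. Substituting into x ≡ 37 (mod 229) gives 10207t ≡ 23 (mod 229), and since 131⁻¹ ≡ 7 (mod 229), t ≡ 161. Hence x ≡ 2304 + 10207·161 = 1645631 (mod 2337403).
From x ≡ 1645631 (mod 2337403) write x = 1645631 + 2337403t. Substituting into x ≡ 80 (mod 83) gives 2337403t ≡ 7 (mod 83), and since 40⁻¹ ≡ 27 (mod 83), t ≡ 23. Hence x ≡ 1645631 + 2337403·23 = 55405900 (mod 194004449).

55405900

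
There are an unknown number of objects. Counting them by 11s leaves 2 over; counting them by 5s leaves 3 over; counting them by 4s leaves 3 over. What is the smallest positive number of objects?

123

The moduli are pairwise coprime; M = 11·5·4 = 220.
M/11 = 20; 20 ≡ 9 (mod 11); 9·5 ≡ 1, so inverse 5.
M/5 = 44; 44 ≡ 4 (mod 5); 4·4 ≡ 1, so inverse 4.
M/4 = 55; 55 ≡ 3 (mod 4); 3·3 ≡ 1, so inverse 3.
N ≡ 2·20·5 + 3·44·4 + 3·55·3 = 1223.
1223 mod 220 = 123.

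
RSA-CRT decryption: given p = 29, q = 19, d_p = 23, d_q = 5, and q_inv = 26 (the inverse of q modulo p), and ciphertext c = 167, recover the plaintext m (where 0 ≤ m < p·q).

154

m₁ = c^(d_p) mod p: c ≡ 22 (mod 29), and 22^23 mod 29 = 9.
m₂ = c^(d_q) mod q: c ≡ 15 (mod 19), and 15^5 mod 19 = 2.
h = q_inv·(m₁ − m₂) mod p = 26·(9 − 2) mod 29 = 8.
m = m₂ + h·q = 2 + 8·19 = 154.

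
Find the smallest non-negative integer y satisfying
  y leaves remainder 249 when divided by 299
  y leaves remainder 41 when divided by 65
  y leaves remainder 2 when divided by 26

gcd(299, 65) = 13 and 13 | (41 − 249), so the pair is consistent; merging gives y ≡ 1146 (mod 1495), where 1495 = lcm(299, 65).
gcd(1495, 26) = 13 and 13 | (2 − 1146), so the pair is consistent; merging gives y ≡ 1146 (mod 2990), where 2990 = lcm(1495, 26).
The solution is unique modulo lcm(299, 65, 26) = 2990.

1146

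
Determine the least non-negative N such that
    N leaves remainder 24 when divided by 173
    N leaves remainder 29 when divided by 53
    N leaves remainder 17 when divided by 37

The moduli are pairwise coprime; M = 173·53·37 = 339253.
M/173 = 1961; 1961 ≡ 58 (mod 173); 58·3 ≡ 1, so inverse 3.
M/53 = 6401; 6401 ≡ 41 (mod 53); 41·22 ≡ 1, so inverse 22.
M/37 = 9169; 9169 ≡ 30 (mod 37); 30·21 ≡ 1, so inverse 21.
N ≡ 24·1961·3 + 29·6401·22 + 17·9169·21 = 7498363.
7498363 mod 339253 = 34797.

34797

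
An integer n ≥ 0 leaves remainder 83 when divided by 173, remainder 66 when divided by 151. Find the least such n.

10636

From n ≡ 83 (mod 173) write n = 83 + 173t. Substituting into n ≡ 66 (mod 151) gives 173t ≡ 134 (mod 151), and since 22⁻¹ ≡ 103 (mod 151), t ≡ 61. Hence n ≡ 83 + 173·61 = 10636 (mod 26123).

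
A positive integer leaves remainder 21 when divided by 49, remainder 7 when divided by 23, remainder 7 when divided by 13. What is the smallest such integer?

From a ≡ 21 (mod 49) write a = 21 + 49t. Substituting into a ≡ 7 (mod 23) gives 49t ≡ 9 (mod 23), and since 3⁻¹ ≡ 8 (mod 23), t ≡ 3. Hence a ≡ 21 + 49·3 = 168 (mod 1127).
From a ≡ 168 (mod 1127) write a = 168 + 1127t. Substituting into a ≡ 7 (mod 13) gives 1127t ≡ 8 (mod 13), and since 9⁻¹ ≡ 3 (mod 13), t ≡ 11. Hence a ≡ 168 + 1127·11 = 12565 (mod 14651).

12565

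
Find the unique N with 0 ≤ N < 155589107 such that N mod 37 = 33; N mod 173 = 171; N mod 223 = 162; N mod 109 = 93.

52480759

From N ≡ 33 (mod 37) write N = 33 + 37t. Substituting into N ≡ 171 (mod 173) gives 37t ≡ 138 (mod 173), and since 37⁻¹ ≡ 159 (mod 173), t ≡ 144. Hence N ≡ 33 + 37·144 = 5361 (mod 6401).
From N ≡ 5361 (mod 6401) write N = 5361 + 6401t. Substituting into N ≡ 162 (mod 223) gives 6401t ≡ 153 (mod 223), and since 157⁻¹ ≡ 125 (mod 223), t ≡ 170. Hence N ≡ 5361 + 6401·170 = 1093531 (mod 1427423).
From N ≡ 1093531 (mod 1427423) write N = 1093531 + 1427423t. Substituting into N ≡ 93 (mod 109) gives 1427423t ≡ 50 (mod 109), and since 68⁻¹ ≡ 101 (mod 109), t ≡ 36. Hence N ≡ 1093531 + 1427423·36 = 52480759 (mod 155589107).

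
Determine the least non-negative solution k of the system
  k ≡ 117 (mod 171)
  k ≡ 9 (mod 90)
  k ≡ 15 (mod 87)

gcd(171, 90) = 9 and 9 | (9 − 117), so the pair is consistent; merging gives k ≡ 459 (mod 1710), where 1710 = lcm(171, 90).
gcd(1710, 87) = 3 and 3 | (15 − 459), so the pair is consistent; merging gives k ≡ 15849 (mod 49590), where 49590 = lcm(1710, 87).
The solution is unique modulo lcm(171, 90, 87) = 49590.

15849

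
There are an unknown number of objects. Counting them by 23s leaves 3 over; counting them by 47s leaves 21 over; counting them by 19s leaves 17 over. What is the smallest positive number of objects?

16471

The moduli are pairwise coprime; M = 23·47·19 = 20539.
M/23 = 893; 893 ≡ 19 (mod 23); 19·17 ≡ 1, so inverse 17.
M/47 = 437; 437 ≡ 14 (mod 47); 14·37 ≡ 1, so inverse 37.
M/19 = 1081; 1081 ≡ 17 (mod 19); 17·9 ≡ 1, so inverse 9.
N ≡ 3·893·17 + 21·437·37 + 17·1081·9 = 550485.
550485 mod 20539 = 16471.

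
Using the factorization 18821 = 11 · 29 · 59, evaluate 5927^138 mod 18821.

Mod 11: 5927 ≡ 9; by Fermat, exponent reduces to 138 mod 10 = 8; 9^8 ≡ 3 (mod 11).
Mod 29: 5927 ≡ 11; by Fermat, exponent reduces to 138 mod 28 = 26; 11^26 ≡ 6 (mod 29).
Mod 59: 5927 ≡ 27; by Fermat, exponent reduces to 138 mod 58 = 22; 27^22 ≡ 12 (mod 59).
Combine by CRT: x ≡ 3 (mod 11), x ≡ 6 (mod 29), x ≡ 12 (mod 59) ⇒ x ≡ 13346 (mod 18821).

13346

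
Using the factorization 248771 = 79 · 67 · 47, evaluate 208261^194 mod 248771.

Mod 79: 208261 ≡ 17; by Fermat, exponent reduces to 194 mod 78 = 38; 17^38 ≡ 65 (mod 79).
Mod 67: 208261 ≡ 25; by Fermat, exponent reduces to 194 mod 66 = 62; 25^62 ≡ 9 (mod 67).
Mod 47: 208261 ≡ 4; by Fermat, exponent reduces to 194 mod 46 = 10; 4^10 ≡ 6 (mod 47).
Combine by CRT: x ≡ 65 (mod 79), x ≡ 9 (mod 67), x ≡ 6 (mod 47) ⇒ x ≡ 162015 (mod 248771).

162015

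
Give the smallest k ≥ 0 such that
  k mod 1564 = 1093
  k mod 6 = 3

4221

gcd(1564, 6) = 2 and 2 | (3 − 1093), so the pair is consistent; merging gives k ≡ 4221 (mod 4692), where 4692 = lcm(1564, 6).
The solution is unique modulo lcm(1564, 6) = 4692.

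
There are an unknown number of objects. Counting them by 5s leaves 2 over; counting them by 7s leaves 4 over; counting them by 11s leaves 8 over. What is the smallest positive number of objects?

382

The moduli are pairwise coprime; M = 5·7·11 = 385.
M/5 = 77; 77 ≡ 2 (mod 5); 2·3 ≡ 1, so inverse 3.
M/7 = 55; 55 ≡ 6 (mod 7); 6·6 ≡ 1, so inverse 6.
M/11 = 35; 35 ≡ 2 (mod 11); 2·6 ≡ 1, so inverse 6.
N ≡ 2·77·3 + 4·55·6 + 8·35·6 = 3462.
3462 mod 385 = 382.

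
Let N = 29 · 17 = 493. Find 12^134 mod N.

Mod 29: 12 ≡ 12; by Fermat, exponent reduces to 134 mod 28 = 22; 12^22 ≡ 28 (mod 29).
Mod 17: 12 ≡ 12; by Fermat, exponent reduces to 134 mod 16 = 6; 12^6 ≡ 2 (mod 17).
Combine by CRT: x ≡ 28 (mod 29), x ≡ 2 (mod 17) ⇒ x ≡ 376 (mod 493).

376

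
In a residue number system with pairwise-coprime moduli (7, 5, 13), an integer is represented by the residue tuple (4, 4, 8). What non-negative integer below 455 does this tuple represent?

424

Combine the congruences pairwise.
From x ≡ 4 (mod 7) write x = 4 + 7t. Substituting into x ≡ 4 (mod 5) gives 7t ≡ 0 (mod 5), and since 2⁻¹ ≡ 3 (mod 5), t ≡ 0. Hence x ≡ 4 + 7·0 = 4 (mod 35).
From x ≡ 4 (mod 35) write x = 4 + 35t. Substituting into x ≡ 8 (mod 13) gives 35t ≡ 4 (mod 13), and since 9⁻¹ ≡ 3 (mod 13), t ≡ 12. Hence x ≡ 4 + 35·12 = 424 (mod 455).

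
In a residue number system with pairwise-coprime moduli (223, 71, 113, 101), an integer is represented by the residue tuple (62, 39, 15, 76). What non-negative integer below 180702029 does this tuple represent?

169433232

The moduli are pairwise coprime; N = 223·71·113·101 = 180702029.
N/223 = 810323; 810323 ≡ 164 (mod 223); 164·34 ≡ 1, so inverse 34.
N/71 = 2545099; 2545099 ≡ 33 (mod 71); 33·28 ≡ 1, so inverse 28.
N/113 = 1599133; 1599133 ≡ 70 (mod 113); 70·21 ≡ 1, so inverse 21.
N/101 = 1789129; 1789129 ≡ 15 (mod 101); 15·27 ≡ 1, so inverse 27.
x ≡ 62·810323·34 + 39·2545099·28 + 15·1599133·21 + 76·1789129·27 = 8662428595.
8662428595 mod 180702029 = 169433232.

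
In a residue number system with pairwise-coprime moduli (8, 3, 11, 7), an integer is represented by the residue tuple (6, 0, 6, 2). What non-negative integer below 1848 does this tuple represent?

534

The moduli are pairwise coprime; N = 8·3·11·7 = 1848.
N/8 = 231; 231 ≡ 7 (mod 8); 7·7 ≡ 1, so inverse 7.
N/3 = 616; 616 ≡ 1 (mod 3), inverse 1.
N/11 = 168; 168 ≡ 3 (mod 11); 3·4 ≡ 1, so inverse 4.
N/7 = 264; 264 ≡ 5 (mod 7); 5·3 ≡ 1, so inverse 3.
x ≡ 6·231·7 + 0·616·1 + 6·168·4 + 2·264·3 = 15318.
15318 mod 1848 = 534.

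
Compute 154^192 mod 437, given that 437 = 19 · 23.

144

Mod 19: 154 ≡ 2; by Fermat, exponent reduces to 192 mod 18 = 12; 2^12 ≡ 11 (mod 19).
Mod 23: 154 ≡ 16; by Fermat, exponent reduces to 192 mod 22 = 16; 16^16 ≡ 6 (mod 23).
Combine by CRT: x ≡ 11 (mod 19), x ≡ 6 (mod 23) ⇒ x ≡ 144 (mod 437).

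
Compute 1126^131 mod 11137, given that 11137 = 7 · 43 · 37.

9505

Mod 7: 1126 ≡ 6; by Fermat, exponent reduces to 131 mod 6 = 5; 6^5 ≡ 6 (mod 7).
Mod 43: 1126 ≡ 8; by Fermat, exponent reduces to 131 mod 42 = 5; 8^5 ≡ 2 (mod 43).
Mod 37: 1126 ≡ 16; by Fermat, exponent reduces to 131 mod 36 = 23; 16^23 ≡ 33 (mod 37).
Combine by CRT: x ≡ 6 (mod 7), x ≡ 2 (mod 43), x ≡ 33 (mod 37) ⇒ x ≡ 9505 (mod 11137).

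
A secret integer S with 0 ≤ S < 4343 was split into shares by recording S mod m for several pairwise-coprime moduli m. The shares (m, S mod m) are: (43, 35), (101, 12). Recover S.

1325

Combine the congruences pairwise.
From S ≡ 35 (mod 43) write S = 35 + 43t. Substituting into S ≡ 12 (mod 101) gives 43t ≡ 78 (mod 101), and since 43⁻¹ ≡ 47 (mod 101), t ≡ 30. Hence S ≡ 35 + 43·30 = 1325 (mod 4343).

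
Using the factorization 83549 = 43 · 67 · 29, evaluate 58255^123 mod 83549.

44071

Mod 43: 58255 ≡ 33; by Fermat, exponent reduces to 123 mod 42 = 39; 33^39 ≡ 39 (mod 43).
Mod 67: 58255 ≡ 32; by Fermat, exponent reduces to 123 mod 66 = 57; 32^57 ≡ 52 (mod 67).
Mod 29: 58255 ≡ 23; by Fermat, exponent reduces to 123 mod 28 = 11; 23^11 ≡ 20 (mod 29).
Combine by CRT: x ≡ 39 (mod 43), x ≡ 52 (mod 67), x ≡ 20 (mod 29) ⇒ x ≡ 44071 (mod 83549).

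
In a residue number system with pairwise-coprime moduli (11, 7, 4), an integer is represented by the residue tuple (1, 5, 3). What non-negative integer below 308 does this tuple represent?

243

Combine the congruences pairwise.
From x ≡ 1 (mod 11) write x = 1 + 11t. Substituting into x ≡ 5 (mod 7) gives 11t ≡ 4 (mod 7), and since 4⁻¹ ≡ 2 (mod 7), t ≡ 1. Hence x ≡ 1 + 11·1 = 12 (mod 77).
From x ≡ 12 (mod 77) write x = 12 + 77t. Substituting into x ≡ 3 (mod 4) gives 77t ≡ 3 (mod 4), and since 1⁻¹ ≡ 1 (mod 4), t ≡ 3. Hence x ≡ 12 + 77·3 = 243 (mod 308).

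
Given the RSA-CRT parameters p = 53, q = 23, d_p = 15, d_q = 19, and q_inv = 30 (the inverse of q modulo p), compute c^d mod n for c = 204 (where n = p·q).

m₁ = c^(d_p) mod p: c ≡ 45 (mod 53), and 45^15 mod 53 = 12.
m₂ = c^(d_q) mod q: c ≡ 20 (mod 23), and 20^19 mod 23 = 17.
h = q_inv·(m₁ − m₂) mod p = 30·(12 − 17) mod 53 = 9.
m = m₂ + h·q = 17 + 9·23 = 224.

224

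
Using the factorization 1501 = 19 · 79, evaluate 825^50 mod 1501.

Mod 19: 825 ≡ 8; by Fermat, exponent reduces to 50 mod 18 = 14; 8^14 ≡ 7 (mod 19).
Mod 79: 825 ≡ 35; 35^50 ≡ 31 (mod 79).
Combine by CRT: x ≡ 7 (mod 19), x ≡ 31 (mod 79) ⇒ x ≡ 900 (mod 1501).

900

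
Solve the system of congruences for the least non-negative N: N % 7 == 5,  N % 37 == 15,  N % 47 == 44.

1125

Combine the congruences pairwise.
From N ≡ 5 (mod 7) write N = 5 + 7t. Substituting into N ≡ 15 (mod 37) gives 7t ≡ 10 (mod 37), and since 7⁻¹ ≡ 16 (mod 37), t ≡ 12. Hence N ≡ 5 + 7·12 = 89 (mod 259).
From N ≡ 89 (mod 259) write N = 89 + 259t. Substituting into N ≡ 44 (mod 47) gives 259t ≡ 2 (mod 47), and since 24⁻¹ ≡ 2 (mod 47), t ≡ 4. Hence N ≡ 89 + 259·4 = 1125 (mod 12173).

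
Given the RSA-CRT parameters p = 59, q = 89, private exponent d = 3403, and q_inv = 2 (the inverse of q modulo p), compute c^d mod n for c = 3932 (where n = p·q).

3236

d_p = d mod (p−1) = 3403 mod 58 = 39; d_q = d mod (q−1) = 59.
m₁ = c^(d_p) mod p: c ≡ 38 (mod 59), and 38^39 mod 59 = 50.
m₂ = c^(d_q) mod q: c ≡ 16 (mod 89), and 16^59 mod 89 = 32.
h = q_inv·(m₁ − m₂) mod p = 2·(50 − 32) mod 59 = 36.
m = m₂ + h·q = 32 + 36·89 = 3236.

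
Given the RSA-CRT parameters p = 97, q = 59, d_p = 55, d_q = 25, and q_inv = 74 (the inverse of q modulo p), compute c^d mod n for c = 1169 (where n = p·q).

2288

m₁ = c^(d_p) mod p: c ≡ 5 (mod 97), and 5^55 mod 97 = 57.
m₂ = c^(d_q) mod q: c ≡ 48 (mod 59), and 48^25 mod 59 = 46.
h = q_inv·(m₁ − m₂) mod p = 74·(57 − 46) mod 97 = 38.
m = m₂ + h·q = 46 + 38·59 = 2288.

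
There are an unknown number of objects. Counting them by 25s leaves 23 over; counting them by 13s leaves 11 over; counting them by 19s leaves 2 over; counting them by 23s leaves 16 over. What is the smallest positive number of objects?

From N ≡ 23 (mod 25) write N = 23 + 25t. Substituting into N ≡ 11 (mod 13) gives 25t ≡ 1 (mod 13), and since 12⁻¹ ≡ 12 (mod 13), t ≡ 12. Hence N ≡ 23 + 25·12 = 323 (mod 325).
From N ≡ 323 (mod 325) write N = 323 + 325t. Substituting into N ≡ 2 (mod 19) gives 325t ≡ 2 (mod 19), and since 2⁻¹ ≡ 10 (mod 19), t ≡ 1. Hence N ≡ 323 + 325·1 = 648 (mod 6175).
From N ≡ 648 (mod 6175) write N = 648 + 6175t. Substituting into N ≡ 16 (mod 23) gives 6175t ≡ 12 (mod 23), and since 11⁻¹ ≡ 21 (mod 23), t ≡ 22. Hence N ≡ 648 + 6175·22 = 136498 (mod 142025).

136498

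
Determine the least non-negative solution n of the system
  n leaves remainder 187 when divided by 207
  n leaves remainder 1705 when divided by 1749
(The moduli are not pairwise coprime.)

82159

Combine the congruences pairwise.
gcd(207, 1749) = 3 and 3 | (1705 − 187), so the pair is consistent; merging gives n ≡ 82159 (mod 120681), where 120681 = lcm(207, 1749).
The solution is unique modulo lcm(207, 1749) = 120681.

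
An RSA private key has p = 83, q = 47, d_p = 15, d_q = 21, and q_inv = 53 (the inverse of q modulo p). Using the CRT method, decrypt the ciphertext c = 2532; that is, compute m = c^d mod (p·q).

m₁ = c^(d_p) mod p: c ≡ 42 (mod 83), and 42^15 mod 83 = 39.
m₂ = c^(d_q) mod q: c ≡ 41 (mod 47), and 41^21 mod 47 = 30.
h = q_inv·(m₁ − m₂) mod p = 53·(39 − 30) mod 83 = 62.
m = m₂ + h·q = 30 + 62·47 = 2944.

2944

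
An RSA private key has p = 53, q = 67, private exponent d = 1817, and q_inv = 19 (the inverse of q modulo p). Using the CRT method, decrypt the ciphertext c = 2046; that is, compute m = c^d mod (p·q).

2033

d_p = d mod (p−1) = 1817 mod 52 = 49; d_q = d mod (q−1) = 35.
m₁ = c^(d_p) mod p: c ≡ 32 (mod 53), and 32^49 mod 53 = 19.
m₂ = c^(d_q) mod q: c ≡ 36 (mod 67), and 36^35 mod 67 = 23.
h = q_inv·(m₁ − m₂) mod p = 19·(19 − 23) mod 53 = 30.
m = m₂ + h·q = 23 + 30·67 = 2033.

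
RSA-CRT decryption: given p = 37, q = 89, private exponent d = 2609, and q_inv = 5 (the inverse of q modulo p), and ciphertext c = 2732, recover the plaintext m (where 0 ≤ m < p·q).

2251

d_p = d mod (p−1) = 2609 mod 36 = 17; d_q = d mod (q−1) = 57.
m₁ = c^(d_p) mod p: c ≡ 31 (mod 37), and 31^17 mod 37 = 31.
m₂ = c^(d_q) mod q: c ≡ 62 (mod 89), and 62^57 mod 89 = 26.
h = q_inv·(m₁ − m₂) mod p = 5·(31 − 26) mod 37 = 25.
m = m₂ + h·q = 26 + 25·89 = 2251.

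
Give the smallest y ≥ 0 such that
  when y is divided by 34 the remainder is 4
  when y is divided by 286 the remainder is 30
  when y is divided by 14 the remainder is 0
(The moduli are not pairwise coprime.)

Combine the congruences pairwise.
gcd(34, 286) = 2 and 2 | (30 − 4), so the pair is consistent; merging gives y ≡ 888 (mod 4862), where 4862 = lcm(34, 286).
gcd(4862, 14) = 2 and 2 | (0 − 888), so the pair is consistent; merging gives y ≡ 10612 (mod 34034), where 34034 = lcm(4862, 14).
The solution is unique modulo lcm(34, 286, 14) = 34034.

10612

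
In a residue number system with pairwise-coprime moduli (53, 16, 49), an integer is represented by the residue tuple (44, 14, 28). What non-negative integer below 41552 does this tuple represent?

Combine the congruences pairwise.
From x ≡ 44 (mod 53) write x = 44 + 53t. Substituting into x ≡ 14 (mod 16) gives 53t ≡ 2 (mod 16), and since 5⁻¹ ≡ 13 (mod 16), t ≡ 10. Hence x ≡ 44 + 53·10 = 574 (mod 848).
From x ≡ 574 (mod 848) write x = 574 + 848t. Substituting into x ≡ 28 (mod 49) gives 848t ≡ 42 (mod 49), and since 15⁻¹ ≡ 36 (mod 49), t ≡ 42. Hence x ≡ 574 + 848·42 = 36190 (mod 41552).

36190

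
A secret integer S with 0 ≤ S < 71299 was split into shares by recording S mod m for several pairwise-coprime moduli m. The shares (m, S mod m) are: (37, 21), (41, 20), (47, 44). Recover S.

34542

From S ≡ 21 (mod 37) write S = 21 + 37t. Substituting into S ≡ 20 (mod 41) gives 37t ≡ 40 (mod 41), and since 37⁻¹ ≡ 10 (mod 41), t ≡ 31. Hence S ≡ 21 + 37·31 = 1168 (mod 1517).
From S ≡ 1168 (mod 1517) write S = 1168 + 1517t. Substituting into S ≡ 44 (mod 47) gives 1517t ≡ 4 (mod 47), and since 13⁻¹ ≡ 29 (mod 47), t ≡ 22. Hence S ≡ 1168 + 1517·22 = 34542 (mod 71299).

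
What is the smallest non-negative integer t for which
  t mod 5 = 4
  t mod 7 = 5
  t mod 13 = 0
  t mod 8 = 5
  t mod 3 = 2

From t ≡ 4 (mod 5) write t = 4 + 5s. Substituting into t ≡ 5 (mod 7) gives 5s ≡ 1 (mod 7), and since 5⁻¹ ≡ 3 (mod 7), s ≡ 3. Hence t ≡ 4 + 5·3 = 19 (mod 35).
From t ≡ 19 (mod 35) write t = 19 + 35s. Substituting into t ≡ 0 (mod 13) gives 35s ≡ 7 (mod 13), and since 9⁻¹ ≡ 3 (mod 13), s ≡ 8. Hence t ≡ 19 + 35·8 = 299 (mod 455).
From t ≡ 299 (mod 455) write t = 299 + 455s. Substituting into t ≡ 5 (mod 8) gives 455s ≡ 2 (mod 8), and since 7⁻¹ ≡ 7 (mod 8), s ≡ 6. Hence t ≡ 299 + 455·6 = 3029 (mod 3640).
From t ≡ 3029 (mod 3640) write t = 3029 + 3640s. Substituting into t ≡ 2 (mod 3) gives 3640s ≡ 0 (mod 3), and since 1⁻¹ ≡ 1 (mod 3), s ≡ 0. Hence t ≡ 3029 + 3640·0 = 3029 (mod 10920).

3029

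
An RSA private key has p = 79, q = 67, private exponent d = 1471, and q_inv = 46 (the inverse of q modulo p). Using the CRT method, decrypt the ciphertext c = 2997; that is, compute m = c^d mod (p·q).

d_p = d mod (p−1) = 1471 mod 78 = 67; d_q = d mod (q−1) = 19.
m₁ = c^(d_p) mod p: c ≡ 74 (mod 79), and 74^67 mod 79 = 47.
m₂ = c^(d_q) mod q: c ≡ 49 (mod 67), and 49^19 mod 67 = 10.
h = q_inv·(m₁ − m₂) mod p = 46·(47 − 10) mod 79 = 43.
m = m₂ + h·q = 10 + 43·67 = 2891.

2891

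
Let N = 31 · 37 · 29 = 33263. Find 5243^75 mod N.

18353

Mod 31: 5243 ≡ 4; by Fermat, exponent reduces to 75 mod 30 = 15; 4^15 ≡ 1 (mod 31).
Mod 37: 5243 ≡ 26; by Fermat, exponent reduces to 75 mod 36 = 3; 26^3 ≡ 1 (mod 37).
Mod 29: 5243 ≡ 23; by Fermat, exponent reduces to 75 mod 28 = 19; 23^19 ≡ 25 (mod 29).
Combine by CRT: x ≡ 1 (mod 31), x ≡ 1 (mod 37), x ≡ 25 (mod 29) ⇒ x ≡ 18353 (mod 33263).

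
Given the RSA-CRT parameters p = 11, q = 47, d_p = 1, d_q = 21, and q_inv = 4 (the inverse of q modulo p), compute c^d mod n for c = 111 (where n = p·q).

309

m₁ = c^(d_p) mod p: c ≡ 1 (mod 11), and 1^1 mod 11 = 1.
m₂ = c^(d_q) mod q: c ≡ 17 (mod 47), and 17^21 mod 47 = 27.
h = q_inv·(m₁ − m₂) mod p = 4·(1 − 27) mod 11 = 6.
m = m₂ + h·q = 27 + 6·47 = 309.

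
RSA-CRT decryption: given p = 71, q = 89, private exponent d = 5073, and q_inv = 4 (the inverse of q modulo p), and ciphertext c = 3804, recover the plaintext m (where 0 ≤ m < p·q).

d_p = d mod (p−1) = 5073 mod 70 = 33; d_q = d mod (q−1) = 57.
m₁ = c^(d_p) mod p: c ≡ 41 (mod 71), and 41^33 mod 71 = 34.
m₂ = c^(d_q) mod q: c ≡ 66 (mod 89), and 66^57 mod 89 = 82.
h = q_inv·(m₁ − m₂) mod p = 4·(34 − 82) mod 71 = 21.
m = m₂ + h·q = 82 + 21·89 = 1951.

1951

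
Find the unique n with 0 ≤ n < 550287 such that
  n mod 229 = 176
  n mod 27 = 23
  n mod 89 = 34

57884

Combine the congruences pairwise.
From n ≡ 176 (mod 229) write n = 176 + 229t. Substituting into n ≡ 23 (mod 27) gives 229t ≡ 9 (mod 27), and since 13⁻¹ ≡ 25 (mod 27), t ≡ 9. Hence n ≡ 176 + 229·9 = 2237 (mod 6183).
From n ≡ 2237 (mod 6183) write n = 2237 + 6183t. Substituting into n ≡ 34 (mod 89) gives 6183t ≡ 22 (mod 89), and since 42⁻¹ ≡ 53 (mod 89), t ≡ 9. Hence n ≡ 2237 + 6183·9 = 57884 (mod 550287).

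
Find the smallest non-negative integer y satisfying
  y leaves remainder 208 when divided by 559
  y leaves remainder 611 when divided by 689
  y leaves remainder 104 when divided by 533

Combine the congruences pairwise.
gcd(559, 689) = 13 and 13 | (611 − 208), so the pair is consistent; merging gives y ≡ 19214 (mod 29627), where 29627 = lcm(559, 689).
gcd(29627, 533) = 13 and 13 | (104 − 19214), so the pair is consistent; merging gives y ≡ 937651 (mod 1214707), where 1214707 = lcm(29627, 533).
The solution is unique modulo lcm(559, 689, 533) = 1214707.

937651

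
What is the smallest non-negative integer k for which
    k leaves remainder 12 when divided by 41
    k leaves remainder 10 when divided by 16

586

From k ≡ 12 (mod 41) write k = 12 + 41t. Substituting into k ≡ 10 (mod 16) gives 41t ≡ 14 (mod 16), and since 9⁻¹ ≡ 9 (mod 16), t ≡ 14. Hence k ≡ 12 + 41·14 = 586 (mod 656).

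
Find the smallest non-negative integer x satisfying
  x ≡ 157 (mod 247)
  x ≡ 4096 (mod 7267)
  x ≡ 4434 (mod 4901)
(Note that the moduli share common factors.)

2714687

gcd(247, 7267) = 13 and 13 | (4096 − 157), so the pair is consistent; merging gives x ≡ 91300 (mod 138073), where 138073 = lcm(247, 7267).
gcd(138073, 4901) = 169 and 169 | (4434 − 91300), so the pair is consistent; merging gives x ≡ 2714687 (mod 4004117), where 4004117 = lcm(138073, 4901).
The solution is unique modulo lcm(247, 7267, 4901) = 4004117.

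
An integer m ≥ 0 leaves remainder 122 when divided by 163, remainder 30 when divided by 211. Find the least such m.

From m ≡ 122 (mod 163) write m = 122 + 163t. Substituting into m ≡ 30 (mod 211) gives 163t ≡ 119 (mod 211), and since 163⁻¹ ≡ 189 (mod 211), t ≡ 125. Hence m ≡ 122 + 163·125 = 20497 (mod 34393).

20497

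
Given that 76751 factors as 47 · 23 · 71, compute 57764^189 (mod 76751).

16968

Mod 47: 57764 ≡ 1; by Fermat, exponent reduces to 189 mod 46 = 5; 1^5 ≡ 1 (mod 47).
Mod 23: 57764 ≡ 11; by Fermat, exponent reduces to 189 mod 22 = 13; 11^13 ≡ 17 (mod 23).
Mod 71: 57764 ≡ 41; by Fermat, exponent reduces to 189 mod 70 = 49; 41^49 ≡ 70 (mod 71).
Combine by CRT: x ≡ 1 (mod 47), x ≡ 17 (mod 23), x ≡ 70 (mod 71) ⇒ x ≡ 16968 (mod 76751).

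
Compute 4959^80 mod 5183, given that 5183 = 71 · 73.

1097

Mod 71: 4959 ≡ 60; by Fermat, exponent reduces to 80 mod 70 = 10; 60^10 ≡ 32 (mod 71).
Mod 73: 4959 ≡ 68; by Fermat, exponent reduces to 80 mod 72 = 8; 68^8 ≡ 2 (mod 73).
Combine by CRT: x ≡ 32 (mod 71), x ≡ 2 (mod 73) ⇒ x ≡ 1097 (mod 5183).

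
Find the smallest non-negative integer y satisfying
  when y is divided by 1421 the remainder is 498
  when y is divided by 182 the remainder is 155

21813

gcd(1421, 182) = 7 and 7 | (155 − 498), so the pair is consistent; merging gives y ≡ 21813 (mod 36946), where 36946 = lcm(1421, 182).
The solution is unique modulo lcm(1421, 182) = 36946.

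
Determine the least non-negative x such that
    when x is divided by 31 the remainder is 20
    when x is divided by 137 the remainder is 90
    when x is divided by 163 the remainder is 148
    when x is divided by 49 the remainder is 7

The moduli are pairwise coprime; N = 31·137·163·49 = 33920789.
N/31 = 1094219; 1094219 ≡ 12 (mod 31); 12·13 ≡ 1, so inverse 13.
N/137 = 247597; 247597 ≡ 38 (mod 137); 38·119 ≡ 1, so inverse 119.
N/163 = 208103; 208103 ≡ 115 (mod 163); 115·146 ≡ 1, so inverse 146.
N/49 = 692261; 692261 ≡ 38 (mod 49); 38·40 ≡ 1, so inverse 40.
x ≡ 20·1094219·13 + 90·247597·119 + 148·208103·146 + 7·692261·40 = 7626783514.
7626783514 mod 33920789 = 28526778.

28526778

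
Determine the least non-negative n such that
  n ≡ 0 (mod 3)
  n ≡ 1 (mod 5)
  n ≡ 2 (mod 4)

6

Combine the congruences pairwise.
From n ≡ 0 (mod 3) write n = 0 + 3t. Substituting into n ≡ 1 (mod 5) gives 3t ≡ 1 (mod 5), and since 3⁻¹ ≡ 2 (mod 5), t ≡ 2. Hence n ≡ 0 + 3·2 = 6 (mod 15).
From n ≡ 6 (mod 15) write n = 6 + 15t. Substituting into n ≡ 2 (mod 4) gives 15t ≡ 0 (mod 4), and since 3⁻¹ ≡ 3 (mod 4), t ≡ 0. Hence n ≡ 6 + 15·0 = 6 (mod 60).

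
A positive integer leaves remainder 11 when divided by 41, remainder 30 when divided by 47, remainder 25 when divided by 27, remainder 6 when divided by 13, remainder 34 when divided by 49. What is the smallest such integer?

2924746

Combine the congruences pairwise.
From N ≡ 11 (mod 41) write N = 11 + 41t. Substituting into N ≡ 30 (mod 47) gives 41t ≡ 19 (mod 47), and since 41⁻¹ ≡ 39 (mod 47), t ≡ 36. Hence N ≡ 11 + 41·36 = 1487 (mod 1927).
From N ≡ 1487 (mod 1927) write N = 1487 + 1927t. Substituting into N ≡ 25 (mod 27) gives 1927t ≡ 23 (mod 27), and since 10⁻¹ ≡ 19 (mod 27), t ≡ 5. Hence N ≡ 1487 + 1927·5 = 11122 (mod 52029).
From N ≡ 11122 (mod 52029) write N = 11122 + 52029t. Substituting into N ≡ 6 (mod 13) gives 52029t ≡ 12 (mod 13), and since 3⁻¹ ≡ 9 (mod 13), t ≡ 4. Hence N ≡ 11122 + 52029·4 = 219238 (mod 676377).
From N ≡ 219238 (mod 676377) write N = 219238 + 676377t. Substituting into N ≡ 34 (mod 49) gives 676377t ≡ 22 (mod 49), and since 30⁻¹ ≡ 18 (mod 49), t ≡ 4. Hence N ≡ 219238 + 676377·4 = 2924746 (mod 33142473).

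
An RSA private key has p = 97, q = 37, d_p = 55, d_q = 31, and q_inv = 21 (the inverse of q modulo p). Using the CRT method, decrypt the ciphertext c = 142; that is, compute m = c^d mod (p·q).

m₁ = c^(d_p) mod p: c ≡ 45 (mod 97), and 45^55 mod 97 = 63.
m₂ = c^(d_q) mod q: c ≡ 31 (mod 37), and 31^31 mod 37 = 6.
h = q_inv·(m₁ − m₂) mod p = 21·(63 − 6) mod 97 = 33.
m = m₂ + h·q = 6 + 33·37 = 1227.

1227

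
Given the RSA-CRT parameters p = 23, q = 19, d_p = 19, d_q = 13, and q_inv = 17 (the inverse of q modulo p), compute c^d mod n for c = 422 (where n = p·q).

142

m₁ = c^(d_p) mod p: c ≡ 8 (mod 23), and 8^19 mod 23 = 4.
m₂ = c^(d_q) mod q: c ≡ 4 (mod 19), and 4^13 mod 19 = 9.
h = q_inv·(m₁ − m₂) mod p = 17·(4 − 9) mod 23 = 7.
m = m₂ + h·q = 9 + 7·19 = 142.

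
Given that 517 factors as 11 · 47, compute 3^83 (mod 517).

390

Mod 11: 3 ≡ 3; by Fermat, exponent reduces to 83 mod 10 = 3; 3^3 ≡ 5 (mod 11).
Mod 47: 3 ≡ 3; by Fermat, exponent reduces to 83 mod 46 = 37; 3^37 ≡ 14 (mod 47).
Combine by CRT: x ≡ 5 (mod 11), x ≡ 14 (mod 47) ⇒ x ≡ 390 (mod 517).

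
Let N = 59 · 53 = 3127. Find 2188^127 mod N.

1141

Mod 59: 2188 ≡ 5; by Fermat, exponent reduces to 127 mod 58 = 11; 5^11 ≡ 20 (mod 59).
Mod 53: 2188 ≡ 15; by Fermat, exponent reduces to 127 mod 52 = 23; 15^23 ≡ 28 (mod 53).
Combine by CRT: x ≡ 20 (mod 59), x ≡ 28 (mod 53) ⇒ x ≡ 1141 (mod 3127).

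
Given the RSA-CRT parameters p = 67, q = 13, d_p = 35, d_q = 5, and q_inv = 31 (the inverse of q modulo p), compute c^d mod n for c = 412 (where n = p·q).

770

m₁ = c^(d_p) mod p: c ≡ 10 (mod 67), and 10^35 mod 67 = 33.
m₂ = c^(d_q) mod q: c ≡ 9 (mod 13), and 9^5 mod 13 = 3.
h = q_inv·(m₁ − m₂) mod p = 31·(33 − 3) mod 67 = 59.
m = m₂ + h·q = 3 + 59·13 = 770.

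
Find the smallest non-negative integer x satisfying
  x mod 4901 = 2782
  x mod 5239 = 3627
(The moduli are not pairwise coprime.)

66495

Combine the congruences pairwise.
gcd(4901, 5239) = 169 and 169 | (3627 − 2782), so the pair is consistent; merging gives x ≡ 66495 (mod 151931), where 151931 = lcm(4901, 5239).
The solution is unique modulo lcm(4901, 5239) = 151931.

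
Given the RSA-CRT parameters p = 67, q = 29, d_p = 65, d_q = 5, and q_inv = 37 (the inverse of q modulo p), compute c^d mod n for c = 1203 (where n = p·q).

1295

m₁ = c^(d_p) mod p: c ≡ 64 (mod 67), and 64^65 mod 67 = 22.
m₂ = c^(d_q) mod q: c ≡ 14 (mod 29), and 14^5 mod 29 = 19.
h = q_inv·(m₁ − m₂) mod p = 37·(22 − 19) mod 67 = 44.
m = m₂ + h·q = 19 + 44·29 = 1295.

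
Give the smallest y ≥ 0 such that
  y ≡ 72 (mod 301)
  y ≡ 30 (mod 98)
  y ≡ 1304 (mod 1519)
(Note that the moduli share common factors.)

128900

Combine the congruences pairwise.
gcd(301, 98) = 7 and 7 | (30 − 72), so the pair is consistent; merging gives y ≡ 2480 (mod 4214), where 4214 = lcm(301, 98).
gcd(4214, 1519) = 49 and 49 | (1304 − 2480), so the pair is consistent; merging gives y ≡ 128900 (mod 130634), where 130634 = lcm(4214, 1519).
The solution is unique modulo lcm(301, 98, 1519) = 130634.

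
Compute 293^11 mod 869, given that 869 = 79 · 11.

656

Mod 79: 293 ≡ 56; 56^11 ≡ 24 (mod 79).
Mod 11: 293 ≡ 7; by Fermat, exponent reduces to 11 mod 10 = 1; 7^1 ≡ 7 (mod 11).
Combine by CRT: x ≡ 24 (mod 79), x ≡ 7 (mod 11) ⇒ x ≡ 656 (mod 869).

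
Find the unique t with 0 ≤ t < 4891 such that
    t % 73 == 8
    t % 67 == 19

Combine the congruences pairwise.
From t ≡ 8 (mod 73) write t = 8 + 73s. Substituting into t ≡ 19 (mod 67) gives 73s ≡ 11 (mod 67), and since 6⁻¹ ≡ 56 (mod 67), s ≡ 13. Hence t ≡ 8 + 73·13 = 957 (mod 4891).

957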